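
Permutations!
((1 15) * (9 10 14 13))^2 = ((1 15)(9 10 14 13))^2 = (15)(9 14)(10 13)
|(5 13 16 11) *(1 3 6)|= |(1 3 6)(5 13 16 11)|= 12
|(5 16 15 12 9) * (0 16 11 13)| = 8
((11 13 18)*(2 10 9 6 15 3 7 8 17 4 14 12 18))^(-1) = ((2 10 9 6 15 3 7 8 17 4 14 12 18 11 13))^(-1) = (2 13 11 18 12 14 4 17 8 7 3 15 6 9 10)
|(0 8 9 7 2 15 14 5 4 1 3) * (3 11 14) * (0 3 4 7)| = 24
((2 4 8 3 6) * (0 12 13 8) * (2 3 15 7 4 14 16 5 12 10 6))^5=(0 14 8 10 16 15 6 5 7 3 12 4 2 13)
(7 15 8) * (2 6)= (2 6)(7 15 8)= [0, 1, 6, 3, 4, 5, 2, 15, 7, 9, 10, 11, 12, 13, 14, 8]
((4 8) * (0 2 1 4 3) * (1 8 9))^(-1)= (0 3 8 2)(1 9 4)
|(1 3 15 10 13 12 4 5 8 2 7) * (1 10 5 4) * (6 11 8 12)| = |(1 3 15 5 12)(2 7 10 13 6 11 8)| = 35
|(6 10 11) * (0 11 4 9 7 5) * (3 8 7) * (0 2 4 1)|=35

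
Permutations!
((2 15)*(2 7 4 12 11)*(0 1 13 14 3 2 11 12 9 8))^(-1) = (0 8 9 4 7 15 2 3 14 13 1)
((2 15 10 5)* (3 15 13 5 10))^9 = ((2 13 5)(3 15))^9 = (3 15)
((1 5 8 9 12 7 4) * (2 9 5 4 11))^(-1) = ((1 4)(2 9 12 7 11)(5 8))^(-1) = (1 4)(2 11 7 12 9)(5 8)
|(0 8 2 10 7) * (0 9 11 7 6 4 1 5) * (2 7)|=11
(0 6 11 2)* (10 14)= [6, 1, 0, 3, 4, 5, 11, 7, 8, 9, 14, 2, 12, 13, 10]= (0 6 11 2)(10 14)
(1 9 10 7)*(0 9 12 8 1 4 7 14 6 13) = [9, 12, 2, 3, 7, 5, 13, 4, 1, 10, 14, 11, 8, 0, 6] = (0 9 10 14 6 13)(1 12 8)(4 7)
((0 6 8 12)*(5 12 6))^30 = ((0 5 12)(6 8))^30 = (12)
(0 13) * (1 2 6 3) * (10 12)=(0 13)(1 2 6 3)(10 12)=[13, 2, 6, 1, 4, 5, 3, 7, 8, 9, 12, 11, 10, 0]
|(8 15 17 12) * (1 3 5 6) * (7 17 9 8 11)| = 12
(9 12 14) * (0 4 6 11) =(0 4 6 11)(9 12 14) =[4, 1, 2, 3, 6, 5, 11, 7, 8, 12, 10, 0, 14, 13, 9]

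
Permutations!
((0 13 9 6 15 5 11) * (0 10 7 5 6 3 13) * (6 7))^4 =(3 13 9)(5 15 10)(6 11 7)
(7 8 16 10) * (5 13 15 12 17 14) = (5 13 15 12 17 14)(7 8 16 10) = [0, 1, 2, 3, 4, 13, 6, 8, 16, 9, 7, 11, 17, 15, 5, 12, 10, 14]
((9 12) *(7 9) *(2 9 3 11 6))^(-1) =(2 6 11 3 7 12 9)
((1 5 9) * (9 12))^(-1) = (1 9 12 5)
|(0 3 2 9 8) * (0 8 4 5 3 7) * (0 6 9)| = 8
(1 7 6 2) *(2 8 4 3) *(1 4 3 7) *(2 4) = [0, 1, 2, 4, 7, 5, 8, 6, 3] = (3 4 7 6 8)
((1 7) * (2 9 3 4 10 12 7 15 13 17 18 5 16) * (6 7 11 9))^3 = (1 17 16 7 13 5 6 15 18 2)(3 12)(4 11)(9 10)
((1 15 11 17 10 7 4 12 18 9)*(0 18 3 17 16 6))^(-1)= (0 6 16 11 15 1 9 18)(3 12 4 7 10 17)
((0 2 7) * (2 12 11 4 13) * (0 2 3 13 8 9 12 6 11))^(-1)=((0 6 11 4 8 9 12)(2 7)(3 13))^(-1)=(0 12 9 8 4 11 6)(2 7)(3 13)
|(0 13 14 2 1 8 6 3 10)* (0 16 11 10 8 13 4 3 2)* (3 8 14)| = 9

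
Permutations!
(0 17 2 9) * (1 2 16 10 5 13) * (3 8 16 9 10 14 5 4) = (0 17 9)(1 2 10 4 3 8 16 14 5 13) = [17, 2, 10, 8, 3, 13, 6, 7, 16, 0, 4, 11, 12, 1, 5, 15, 14, 9]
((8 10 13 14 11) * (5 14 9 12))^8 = (14)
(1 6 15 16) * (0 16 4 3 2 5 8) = (0 16 1 6 15 4 3 2 5 8) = [16, 6, 5, 2, 3, 8, 15, 7, 0, 9, 10, 11, 12, 13, 14, 4, 1]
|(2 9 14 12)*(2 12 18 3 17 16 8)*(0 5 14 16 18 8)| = |(0 5 14 8 2 9 16)(3 17 18)| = 21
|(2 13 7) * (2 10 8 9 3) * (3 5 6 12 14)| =|(2 13 7 10 8 9 5 6 12 14 3)| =11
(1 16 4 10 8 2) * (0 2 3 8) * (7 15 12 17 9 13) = (0 2 1 16 4 10)(3 8)(7 15 12 17 9 13) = [2, 16, 1, 8, 10, 5, 6, 15, 3, 13, 0, 11, 17, 7, 14, 12, 4, 9]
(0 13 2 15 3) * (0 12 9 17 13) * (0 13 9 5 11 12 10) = (0 13 2 15 3 10)(5 11 12)(9 17) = [13, 1, 15, 10, 4, 11, 6, 7, 8, 17, 0, 12, 5, 2, 14, 3, 16, 9]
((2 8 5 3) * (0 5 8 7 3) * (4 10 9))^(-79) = (0 5)(2 3 7)(4 9 10)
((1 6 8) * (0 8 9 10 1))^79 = ((0 8)(1 6 9 10))^79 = (0 8)(1 10 9 6)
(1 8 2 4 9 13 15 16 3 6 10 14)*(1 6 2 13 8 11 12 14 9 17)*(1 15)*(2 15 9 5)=[0, 11, 4, 15, 17, 2, 10, 7, 13, 8, 5, 12, 14, 1, 6, 16, 3, 9]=(1 11 12 14 6 10 5 2 4 17 9 8 13)(3 15 16)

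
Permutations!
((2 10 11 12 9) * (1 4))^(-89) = ((1 4)(2 10 11 12 9))^(-89) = (1 4)(2 10 11 12 9)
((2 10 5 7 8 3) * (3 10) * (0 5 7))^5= (0 5)(2 3)(7 10 8)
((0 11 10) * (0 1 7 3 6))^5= (0 3 1 11 6 7 10)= ((0 11 10 1 7 3 6))^5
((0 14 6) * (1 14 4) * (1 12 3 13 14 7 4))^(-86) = (0 12 6 4 14 7 13 1 3)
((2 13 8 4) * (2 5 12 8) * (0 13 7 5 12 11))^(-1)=(0 11 5 7 2 13)(4 8 12)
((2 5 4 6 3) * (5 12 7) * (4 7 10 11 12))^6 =(12)(2 6)(3 4)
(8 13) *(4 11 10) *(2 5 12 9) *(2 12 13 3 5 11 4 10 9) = (2 11 9 12)(3 5 13 8) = [0, 1, 11, 5, 4, 13, 6, 7, 3, 12, 10, 9, 2, 8]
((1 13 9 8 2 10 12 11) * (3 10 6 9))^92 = ((1 13 3 10 12 11)(2 6 9 8))^92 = (1 3 12)(10 11 13)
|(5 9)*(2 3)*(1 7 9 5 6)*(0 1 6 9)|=6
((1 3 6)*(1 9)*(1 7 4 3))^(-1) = (3 4 7 9 6)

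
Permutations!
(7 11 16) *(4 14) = (4 14)(7 11 16) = [0, 1, 2, 3, 14, 5, 6, 11, 8, 9, 10, 16, 12, 13, 4, 15, 7]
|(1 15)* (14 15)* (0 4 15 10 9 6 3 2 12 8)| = 12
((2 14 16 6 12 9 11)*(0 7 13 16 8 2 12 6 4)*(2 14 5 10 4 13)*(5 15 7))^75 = (0 4 10 5)(8 14)(13 16)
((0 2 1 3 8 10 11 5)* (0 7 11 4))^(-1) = (0 4 10 8 3 1 2)(5 11 7)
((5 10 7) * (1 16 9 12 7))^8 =((1 16 9 12 7 5 10))^8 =(1 16 9 12 7 5 10)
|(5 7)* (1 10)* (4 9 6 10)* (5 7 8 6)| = 7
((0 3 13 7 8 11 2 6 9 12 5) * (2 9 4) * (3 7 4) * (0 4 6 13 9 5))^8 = ((0 7 8 11 5 4 2 13 6 3 9 12))^8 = (0 6 5)(2 8 9)(3 4 7)(11 12 13)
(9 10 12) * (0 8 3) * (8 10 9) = (0 10 12 8 3) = [10, 1, 2, 0, 4, 5, 6, 7, 3, 9, 12, 11, 8]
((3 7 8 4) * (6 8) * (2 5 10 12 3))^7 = ((2 5 10 12 3 7 6 8 4))^7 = (2 8 7 12 5 4 6 3 10)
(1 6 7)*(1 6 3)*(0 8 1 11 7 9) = [8, 3, 2, 11, 4, 5, 9, 6, 1, 0, 10, 7] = (0 8 1 3 11 7 6 9)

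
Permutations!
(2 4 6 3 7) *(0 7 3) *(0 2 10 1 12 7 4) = [4, 12, 0, 3, 6, 5, 2, 10, 8, 9, 1, 11, 7] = (0 4 6 2)(1 12 7 10)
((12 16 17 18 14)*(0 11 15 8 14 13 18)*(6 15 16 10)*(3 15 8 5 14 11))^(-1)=(0 17 16 11 8 6 10 12 14 5 15 3)(13 18)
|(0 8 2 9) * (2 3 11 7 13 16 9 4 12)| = 24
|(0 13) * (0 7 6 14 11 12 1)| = 8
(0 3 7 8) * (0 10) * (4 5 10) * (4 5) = [3, 1, 2, 7, 4, 10, 6, 8, 5, 9, 0] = (0 3 7 8 5 10)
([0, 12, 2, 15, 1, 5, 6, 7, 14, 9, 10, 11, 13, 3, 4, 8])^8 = [0, 1, 2, 3, 4, 5, 6, 7, 8, 9, 10, 11, 12, 13, 14, 15]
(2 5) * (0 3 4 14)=(0 3 4 14)(2 5)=[3, 1, 5, 4, 14, 2, 6, 7, 8, 9, 10, 11, 12, 13, 0]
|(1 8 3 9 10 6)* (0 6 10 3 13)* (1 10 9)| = 8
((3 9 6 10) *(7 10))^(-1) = (3 10 7 6 9)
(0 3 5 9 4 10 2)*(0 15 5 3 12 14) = (0 12 14)(2 15 5 9 4 10) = [12, 1, 15, 3, 10, 9, 6, 7, 8, 4, 2, 11, 14, 13, 0, 5]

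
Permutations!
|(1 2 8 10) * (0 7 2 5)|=|(0 7 2 8 10 1 5)|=7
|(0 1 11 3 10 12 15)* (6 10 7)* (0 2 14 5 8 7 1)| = 9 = |(1 11 3)(2 14 5 8 7 6 10 12 15)|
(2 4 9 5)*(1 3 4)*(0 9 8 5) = [9, 3, 1, 4, 8, 2, 6, 7, 5, 0] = (0 9)(1 3 4 8 5 2)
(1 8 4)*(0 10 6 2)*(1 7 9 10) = (0 1 8 4 7 9 10 6 2) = [1, 8, 0, 3, 7, 5, 2, 9, 4, 10, 6]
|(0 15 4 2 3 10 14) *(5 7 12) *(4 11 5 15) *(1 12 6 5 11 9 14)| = |(0 4 2 3 10 1 12 15 9 14)(5 7 6)| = 30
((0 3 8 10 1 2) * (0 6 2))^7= ((0 3 8 10 1)(2 6))^7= (0 8 1 3 10)(2 6)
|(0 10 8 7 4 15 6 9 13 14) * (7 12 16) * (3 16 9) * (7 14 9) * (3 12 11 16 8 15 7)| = 10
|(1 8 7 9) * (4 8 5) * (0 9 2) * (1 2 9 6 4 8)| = |(0 6 4 1 5 8 7 9 2)| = 9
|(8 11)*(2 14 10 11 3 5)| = 7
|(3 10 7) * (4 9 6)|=|(3 10 7)(4 9 6)|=3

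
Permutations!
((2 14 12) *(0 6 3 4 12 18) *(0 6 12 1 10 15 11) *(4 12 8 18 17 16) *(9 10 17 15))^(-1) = ((0 8 18 6 3 12 2 14 15 11)(1 17 16 4)(9 10))^(-1) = (0 11 15 14 2 12 3 6 18 8)(1 4 16 17)(9 10)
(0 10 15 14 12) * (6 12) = [10, 1, 2, 3, 4, 5, 12, 7, 8, 9, 15, 11, 0, 13, 6, 14] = (0 10 15 14 6 12)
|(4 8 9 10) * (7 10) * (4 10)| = 4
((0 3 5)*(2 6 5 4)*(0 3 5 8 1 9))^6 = (0 8 4)(1 2 5)(3 9 6)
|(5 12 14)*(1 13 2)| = |(1 13 2)(5 12 14)| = 3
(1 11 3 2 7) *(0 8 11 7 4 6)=(0 8 11 3 2 4 6)(1 7)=[8, 7, 4, 2, 6, 5, 0, 1, 11, 9, 10, 3]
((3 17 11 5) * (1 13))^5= (1 13)(3 17 11 5)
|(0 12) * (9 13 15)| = |(0 12)(9 13 15)| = 6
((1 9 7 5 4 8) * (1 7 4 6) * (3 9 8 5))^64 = (9) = ((1 8 7 3 9 4 5 6))^64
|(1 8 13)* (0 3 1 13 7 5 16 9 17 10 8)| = 21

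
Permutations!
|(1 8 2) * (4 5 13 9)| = |(1 8 2)(4 5 13 9)| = 12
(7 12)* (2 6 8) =(2 6 8)(7 12) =[0, 1, 6, 3, 4, 5, 8, 12, 2, 9, 10, 11, 7]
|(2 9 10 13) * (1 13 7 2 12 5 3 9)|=9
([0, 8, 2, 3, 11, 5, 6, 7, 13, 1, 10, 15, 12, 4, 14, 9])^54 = [0, 15, 2, 3, 8, 5, 6, 7, 9, 11, 10, 13, 12, 1, 14, 4]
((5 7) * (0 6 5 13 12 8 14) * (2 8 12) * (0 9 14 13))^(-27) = ((0 6 5 7)(2 8 13)(9 14))^(-27) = (0 6 5 7)(9 14)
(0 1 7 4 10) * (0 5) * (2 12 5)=[1, 7, 12, 3, 10, 0, 6, 4, 8, 9, 2, 11, 5]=(0 1 7 4 10 2 12 5)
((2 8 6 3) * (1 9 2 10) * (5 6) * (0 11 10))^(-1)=(0 3 6 5 8 2 9 1 10 11)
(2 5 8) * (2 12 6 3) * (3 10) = (2 5 8 12 6 10 3) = [0, 1, 5, 2, 4, 8, 10, 7, 12, 9, 3, 11, 6]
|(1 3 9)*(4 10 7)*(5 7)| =|(1 3 9)(4 10 5 7)| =12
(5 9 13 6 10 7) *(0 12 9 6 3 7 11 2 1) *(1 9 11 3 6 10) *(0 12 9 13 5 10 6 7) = (0 9 5 6 1 12 11 2 13 7 10 3) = [9, 12, 13, 0, 4, 6, 1, 10, 8, 5, 3, 2, 11, 7]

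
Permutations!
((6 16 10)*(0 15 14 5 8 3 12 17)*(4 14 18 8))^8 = (0 15 18 8 3 12 17)(4 5 14)(6 10 16)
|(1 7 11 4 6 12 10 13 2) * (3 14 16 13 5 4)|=40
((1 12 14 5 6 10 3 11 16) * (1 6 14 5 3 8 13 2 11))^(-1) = (1 3 14 5 12)(2 13 8 10 6 16 11)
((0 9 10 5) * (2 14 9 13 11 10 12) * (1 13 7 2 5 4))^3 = ((0 7 2 14 9 12 5)(1 13 11 10 4))^3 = (0 14 5 2 12 7 9)(1 10 13 4 11)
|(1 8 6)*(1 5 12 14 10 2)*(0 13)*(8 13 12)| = |(0 12 14 10 2 1 13)(5 8 6)| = 21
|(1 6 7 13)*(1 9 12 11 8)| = |(1 6 7 13 9 12 11 8)| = 8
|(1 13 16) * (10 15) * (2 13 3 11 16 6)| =|(1 3 11 16)(2 13 6)(10 15)| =12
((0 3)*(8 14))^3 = ((0 3)(8 14))^3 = (0 3)(8 14)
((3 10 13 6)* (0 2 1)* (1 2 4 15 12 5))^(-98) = ((0 4 15 12 5 1)(3 10 13 6))^(-98) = (0 5 15)(1 12 4)(3 13)(6 10)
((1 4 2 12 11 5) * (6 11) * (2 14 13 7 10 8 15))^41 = (1 14 7 8 2 6 5 4 13 10 15 12 11)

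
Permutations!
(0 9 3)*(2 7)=[9, 1, 7, 0, 4, 5, 6, 2, 8, 3]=(0 9 3)(2 7)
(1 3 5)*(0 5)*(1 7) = [5, 3, 2, 0, 4, 7, 6, 1] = (0 5 7 1 3)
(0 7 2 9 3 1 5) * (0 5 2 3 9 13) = (0 7 3 1 2 13) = [7, 2, 13, 1, 4, 5, 6, 3, 8, 9, 10, 11, 12, 0]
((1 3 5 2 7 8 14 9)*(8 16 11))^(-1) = ((1 3 5 2 7 16 11 8 14 9))^(-1) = (1 9 14 8 11 16 7 2 5 3)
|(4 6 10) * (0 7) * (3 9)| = |(0 7)(3 9)(4 6 10)| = 6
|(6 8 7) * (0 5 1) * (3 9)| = 6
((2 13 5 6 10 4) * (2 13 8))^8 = (4 6 13 10 5) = ((2 8)(4 13 5 6 10))^8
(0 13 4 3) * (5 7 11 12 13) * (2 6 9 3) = (0 5 7 11 12 13 4 2 6 9 3) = [5, 1, 6, 0, 2, 7, 9, 11, 8, 3, 10, 12, 13, 4]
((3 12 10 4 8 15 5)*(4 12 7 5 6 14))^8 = ((3 7 5)(4 8 15 6 14)(10 12))^8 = (3 5 7)(4 6 8 14 15)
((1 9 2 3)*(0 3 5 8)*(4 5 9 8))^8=(9)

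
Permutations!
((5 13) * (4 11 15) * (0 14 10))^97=(0 14 10)(4 11 15)(5 13)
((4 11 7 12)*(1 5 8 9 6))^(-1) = (1 6 9 8 5)(4 12 7 11)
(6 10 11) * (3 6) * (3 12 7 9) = (3 6 10 11 12 7 9) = [0, 1, 2, 6, 4, 5, 10, 9, 8, 3, 11, 12, 7]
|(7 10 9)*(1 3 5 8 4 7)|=|(1 3 5 8 4 7 10 9)|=8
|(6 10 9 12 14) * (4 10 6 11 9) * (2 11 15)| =6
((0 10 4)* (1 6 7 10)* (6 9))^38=((0 1 9 6 7 10 4))^38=(0 6 4 9 10 1 7)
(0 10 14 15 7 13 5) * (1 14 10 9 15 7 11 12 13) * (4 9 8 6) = (0 8 6 4 9 15 11 12 13 5)(1 14 7) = [8, 14, 2, 3, 9, 0, 4, 1, 6, 15, 10, 12, 13, 5, 7, 11]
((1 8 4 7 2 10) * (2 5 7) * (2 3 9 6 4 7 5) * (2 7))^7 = ((1 8 2 10)(3 9 6 4))^7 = (1 10 2 8)(3 4 6 9)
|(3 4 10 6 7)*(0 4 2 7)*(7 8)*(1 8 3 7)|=|(0 4 10 6)(1 8)(2 3)|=4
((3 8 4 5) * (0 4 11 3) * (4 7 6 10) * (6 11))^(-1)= ((0 7 11 3 8 6 10 4 5))^(-1)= (0 5 4 10 6 8 3 11 7)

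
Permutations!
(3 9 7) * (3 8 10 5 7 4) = [0, 1, 2, 9, 3, 7, 6, 8, 10, 4, 5] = (3 9 4)(5 7 8 10)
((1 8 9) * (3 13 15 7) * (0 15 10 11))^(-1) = (0 11 10 13 3 7 15)(1 9 8)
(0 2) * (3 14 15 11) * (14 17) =(0 2)(3 17 14 15 11) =[2, 1, 0, 17, 4, 5, 6, 7, 8, 9, 10, 3, 12, 13, 15, 11, 16, 14]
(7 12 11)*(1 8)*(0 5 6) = (0 5 6)(1 8)(7 12 11) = [5, 8, 2, 3, 4, 6, 0, 12, 1, 9, 10, 7, 11]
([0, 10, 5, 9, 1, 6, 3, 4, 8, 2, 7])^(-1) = (1 4 7 10)(2 9 3 6 5)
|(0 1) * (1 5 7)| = |(0 5 7 1)| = 4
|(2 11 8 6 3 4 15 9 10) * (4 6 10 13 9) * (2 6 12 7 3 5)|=|(2 11 8 10 6 5)(3 12 7)(4 15)(9 13)|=6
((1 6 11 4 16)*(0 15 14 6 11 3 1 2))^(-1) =(0 2 16 4 11 1 3 6 14 15)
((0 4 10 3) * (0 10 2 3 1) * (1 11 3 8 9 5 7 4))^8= ((0 1)(2 8 9 5 7 4)(3 10 11))^8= (2 9 7)(3 11 10)(4 8 5)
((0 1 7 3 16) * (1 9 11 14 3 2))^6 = (16)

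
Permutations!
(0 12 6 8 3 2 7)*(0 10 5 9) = [12, 1, 7, 2, 4, 9, 8, 10, 3, 0, 5, 11, 6] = (0 12 6 8 3 2 7 10 5 9)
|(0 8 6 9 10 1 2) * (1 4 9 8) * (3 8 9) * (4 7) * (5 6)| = 24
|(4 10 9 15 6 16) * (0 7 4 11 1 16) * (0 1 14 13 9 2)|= |(0 7 4 10 2)(1 16 11 14 13 9 15 6)|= 40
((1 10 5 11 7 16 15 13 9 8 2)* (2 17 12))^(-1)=((1 10 5 11 7 16 15 13 9 8 17 12 2))^(-1)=(1 2 12 17 8 9 13 15 16 7 11 5 10)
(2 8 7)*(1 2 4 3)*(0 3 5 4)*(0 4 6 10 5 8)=(0 3 1 2)(4 8 7)(5 6 10)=[3, 2, 0, 1, 8, 6, 10, 4, 7, 9, 5]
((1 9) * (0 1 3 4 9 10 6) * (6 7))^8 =(0 7 1 6 10)(3 9 4)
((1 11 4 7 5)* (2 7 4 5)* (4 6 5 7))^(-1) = (1 5 6 4 2 7 11) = ((1 11 7 2 4 6 5))^(-1)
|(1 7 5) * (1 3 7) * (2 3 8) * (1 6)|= 10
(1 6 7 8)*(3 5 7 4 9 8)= (1 6 4 9 8)(3 5 7)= [0, 6, 2, 5, 9, 7, 4, 3, 1, 8]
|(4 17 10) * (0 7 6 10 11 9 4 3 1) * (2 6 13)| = 8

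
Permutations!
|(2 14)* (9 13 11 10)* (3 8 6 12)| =4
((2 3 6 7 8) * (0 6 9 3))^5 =((0 6 7 8 2)(3 9))^5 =(3 9)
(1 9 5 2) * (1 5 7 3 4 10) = (1 9 7 3 4 10)(2 5) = [0, 9, 5, 4, 10, 2, 6, 3, 8, 7, 1]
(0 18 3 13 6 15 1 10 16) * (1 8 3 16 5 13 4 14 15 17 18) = (0 1 10 5 13 6 17 18 16)(3 4 14 15 8) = [1, 10, 2, 4, 14, 13, 17, 7, 3, 9, 5, 11, 12, 6, 15, 8, 0, 18, 16]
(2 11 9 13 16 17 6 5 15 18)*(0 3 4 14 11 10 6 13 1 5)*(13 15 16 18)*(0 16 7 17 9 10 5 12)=[3, 12, 5, 4, 14, 7, 16, 17, 8, 1, 6, 10, 0, 18, 11, 13, 9, 15, 2]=(0 3 4 14 11 10 6 16 9 1 12)(2 5 7 17 15 13 18)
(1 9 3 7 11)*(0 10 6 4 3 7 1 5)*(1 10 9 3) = (0 9 7 11 5)(1 3 10 6 4) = [9, 3, 2, 10, 1, 0, 4, 11, 8, 7, 6, 5]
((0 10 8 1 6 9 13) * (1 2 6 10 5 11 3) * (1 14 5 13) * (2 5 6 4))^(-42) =((0 13)(1 10 8 5 11 3 14 6 9)(2 4))^(-42) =(1 5 14)(3 9 8)(6 10 11)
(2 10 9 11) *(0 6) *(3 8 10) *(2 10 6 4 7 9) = [4, 1, 3, 8, 7, 5, 0, 9, 6, 11, 2, 10] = (0 4 7 9 11 10 2 3 8 6)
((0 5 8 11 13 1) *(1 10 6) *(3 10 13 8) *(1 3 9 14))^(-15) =(14)(8 11)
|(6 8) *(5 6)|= 3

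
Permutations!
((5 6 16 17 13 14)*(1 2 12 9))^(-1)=((1 2 12 9)(5 6 16 17 13 14))^(-1)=(1 9 12 2)(5 14 13 17 16 6)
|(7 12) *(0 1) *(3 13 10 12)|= 10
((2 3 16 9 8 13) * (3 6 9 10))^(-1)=(2 13 8 9 6)(3 10 16)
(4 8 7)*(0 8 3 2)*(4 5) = [8, 1, 0, 2, 3, 4, 6, 5, 7] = (0 8 7 5 4 3 2)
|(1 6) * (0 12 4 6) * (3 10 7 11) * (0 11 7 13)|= 9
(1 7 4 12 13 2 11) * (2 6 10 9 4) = (1 7 2 11)(4 12 13 6 10 9) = [0, 7, 11, 3, 12, 5, 10, 2, 8, 4, 9, 1, 13, 6]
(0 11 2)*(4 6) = (0 11 2)(4 6) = [11, 1, 0, 3, 6, 5, 4, 7, 8, 9, 10, 2]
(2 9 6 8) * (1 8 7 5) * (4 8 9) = (1 9 6 7 5)(2 4 8) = [0, 9, 4, 3, 8, 1, 7, 5, 2, 6]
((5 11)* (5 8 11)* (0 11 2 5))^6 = ((0 11 8 2 5))^6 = (0 11 8 2 5)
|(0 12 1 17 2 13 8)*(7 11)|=14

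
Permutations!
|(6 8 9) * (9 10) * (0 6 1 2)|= 7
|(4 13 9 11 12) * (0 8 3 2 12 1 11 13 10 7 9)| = |(0 8 3 2 12 4 10 7 9 13)(1 11)| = 10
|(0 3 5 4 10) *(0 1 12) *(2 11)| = |(0 3 5 4 10 1 12)(2 11)| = 14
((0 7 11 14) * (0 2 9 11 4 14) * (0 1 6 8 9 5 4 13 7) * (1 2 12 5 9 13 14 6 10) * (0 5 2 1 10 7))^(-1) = (0 13 8 6 4 5)(1 11 9 2 12 14 7) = ((0 5 4 6 8 13)(1 7 14 12 2 9 11))^(-1)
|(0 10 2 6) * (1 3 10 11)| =|(0 11 1 3 10 2 6)| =7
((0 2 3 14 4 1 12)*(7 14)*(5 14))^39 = (0 7 4)(1 2 5)(3 14 12)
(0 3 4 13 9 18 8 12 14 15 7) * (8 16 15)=(0 3 4 13 9 18 16 15 7)(8 12 14)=[3, 1, 2, 4, 13, 5, 6, 0, 12, 18, 10, 11, 14, 9, 8, 7, 15, 17, 16]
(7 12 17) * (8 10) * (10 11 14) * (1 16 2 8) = (1 16 2 8 11 14 10)(7 12 17) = [0, 16, 8, 3, 4, 5, 6, 12, 11, 9, 1, 14, 17, 13, 10, 15, 2, 7]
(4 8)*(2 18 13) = [0, 1, 18, 3, 8, 5, 6, 7, 4, 9, 10, 11, 12, 2, 14, 15, 16, 17, 13] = (2 18 13)(4 8)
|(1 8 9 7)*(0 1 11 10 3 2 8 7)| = |(0 1 7 11 10 3 2 8 9)| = 9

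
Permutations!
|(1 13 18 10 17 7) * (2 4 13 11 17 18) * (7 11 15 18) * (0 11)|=15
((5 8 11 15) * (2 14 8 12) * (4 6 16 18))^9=(2 8 15 12 14 11 5)(4 6 16 18)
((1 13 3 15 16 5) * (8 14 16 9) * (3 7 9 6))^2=(1 7 8 16)(3 6 15)(5 13 9 14)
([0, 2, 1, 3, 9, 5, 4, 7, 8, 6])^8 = [0, 1, 2, 3, 6, 5, 9, 7, 8, 4]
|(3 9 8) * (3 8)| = |(3 9)| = 2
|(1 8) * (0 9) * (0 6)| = 6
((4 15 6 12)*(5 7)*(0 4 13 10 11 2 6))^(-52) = ((0 4 15)(2 6 12 13 10 11)(5 7))^(-52) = (0 15 4)(2 12 10)(6 13 11)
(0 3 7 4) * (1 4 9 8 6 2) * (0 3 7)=(0 7 9 8 6 2 1 4 3)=[7, 4, 1, 0, 3, 5, 2, 9, 6, 8]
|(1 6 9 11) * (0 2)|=|(0 2)(1 6 9 11)|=4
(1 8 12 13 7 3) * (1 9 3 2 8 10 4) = (1 10 4)(2 8 12 13 7)(3 9) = [0, 10, 8, 9, 1, 5, 6, 2, 12, 3, 4, 11, 13, 7]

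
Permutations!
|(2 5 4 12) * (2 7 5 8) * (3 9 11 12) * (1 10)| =14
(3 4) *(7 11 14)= (3 4)(7 11 14)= [0, 1, 2, 4, 3, 5, 6, 11, 8, 9, 10, 14, 12, 13, 7]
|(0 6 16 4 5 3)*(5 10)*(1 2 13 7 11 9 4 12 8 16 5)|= |(0 6 5 3)(1 2 13 7 11 9 4 10)(8 16 12)|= 24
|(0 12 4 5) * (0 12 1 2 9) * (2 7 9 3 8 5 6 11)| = |(0 1 7 9)(2 3 8 5 12 4 6 11)| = 8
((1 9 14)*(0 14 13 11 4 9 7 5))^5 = ((0 14 1 7 5)(4 9 13 11))^5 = (14)(4 9 13 11)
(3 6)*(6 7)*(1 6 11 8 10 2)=(1 6 3 7 11 8 10 2)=[0, 6, 1, 7, 4, 5, 3, 11, 10, 9, 2, 8]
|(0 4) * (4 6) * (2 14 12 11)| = 12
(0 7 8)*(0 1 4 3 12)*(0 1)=(0 7 8)(1 4 3 12)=[7, 4, 2, 12, 3, 5, 6, 8, 0, 9, 10, 11, 1]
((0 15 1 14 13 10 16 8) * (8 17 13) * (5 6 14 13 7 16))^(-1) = ((0 15 1 13 10 5 6 14 8)(7 16 17))^(-1) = (0 8 14 6 5 10 13 1 15)(7 17 16)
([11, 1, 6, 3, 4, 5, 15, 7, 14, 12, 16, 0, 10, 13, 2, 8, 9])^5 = [11, 1, 2, 3, 4, 5, 6, 7, 8, 12, 16, 0, 10, 13, 14, 15, 9]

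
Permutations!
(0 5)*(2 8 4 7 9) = (0 5)(2 8 4 7 9) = [5, 1, 8, 3, 7, 0, 6, 9, 4, 2]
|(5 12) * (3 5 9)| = 4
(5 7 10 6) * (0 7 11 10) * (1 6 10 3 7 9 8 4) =[9, 6, 2, 7, 1, 11, 5, 0, 4, 8, 10, 3] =(0 9 8 4 1 6 5 11 3 7)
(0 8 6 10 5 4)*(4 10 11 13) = (0 8 6 11 13 4)(5 10) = [8, 1, 2, 3, 0, 10, 11, 7, 6, 9, 5, 13, 12, 4]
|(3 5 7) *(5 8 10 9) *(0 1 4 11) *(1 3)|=10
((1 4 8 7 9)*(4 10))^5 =((1 10 4 8 7 9))^5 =(1 9 7 8 4 10)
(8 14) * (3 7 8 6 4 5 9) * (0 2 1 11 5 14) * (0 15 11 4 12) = (0 2 1 4 14 6 12)(3 7 8 15 11 5 9) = [2, 4, 1, 7, 14, 9, 12, 8, 15, 3, 10, 5, 0, 13, 6, 11]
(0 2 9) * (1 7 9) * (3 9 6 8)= (0 2 1 7 6 8 3 9)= [2, 7, 1, 9, 4, 5, 8, 6, 3, 0]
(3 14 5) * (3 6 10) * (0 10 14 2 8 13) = [10, 1, 8, 2, 4, 6, 14, 7, 13, 9, 3, 11, 12, 0, 5] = (0 10 3 2 8 13)(5 6 14)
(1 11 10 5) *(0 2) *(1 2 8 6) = (0 8 6 1 11 10 5 2) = [8, 11, 0, 3, 4, 2, 1, 7, 6, 9, 5, 10]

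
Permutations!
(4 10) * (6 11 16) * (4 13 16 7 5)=(4 10 13 16 6 11 7 5)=[0, 1, 2, 3, 10, 4, 11, 5, 8, 9, 13, 7, 12, 16, 14, 15, 6]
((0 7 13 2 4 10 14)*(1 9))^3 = ((0 7 13 2 4 10 14)(1 9))^3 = (0 2 14 13 10 7 4)(1 9)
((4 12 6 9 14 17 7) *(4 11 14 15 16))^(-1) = (4 16 15 9 6 12)(7 17 14 11)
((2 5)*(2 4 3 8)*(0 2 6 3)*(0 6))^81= (0 6 2 3 5 8 4)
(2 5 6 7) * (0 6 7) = (0 6)(2 5 7) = [6, 1, 5, 3, 4, 7, 0, 2]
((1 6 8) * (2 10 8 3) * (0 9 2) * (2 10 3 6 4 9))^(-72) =(1 10 4 8 9)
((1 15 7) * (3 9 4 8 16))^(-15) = (16)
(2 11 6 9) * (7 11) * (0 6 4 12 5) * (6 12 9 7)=(0 12 5)(2 6 7 11 4 9)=[12, 1, 6, 3, 9, 0, 7, 11, 8, 2, 10, 4, 5]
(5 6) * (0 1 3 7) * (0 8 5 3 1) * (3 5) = (3 7 8)(5 6) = [0, 1, 2, 7, 4, 6, 5, 8, 3]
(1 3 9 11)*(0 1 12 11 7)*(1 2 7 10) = (0 2 7)(1 3 9 10)(11 12) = [2, 3, 7, 9, 4, 5, 6, 0, 8, 10, 1, 12, 11]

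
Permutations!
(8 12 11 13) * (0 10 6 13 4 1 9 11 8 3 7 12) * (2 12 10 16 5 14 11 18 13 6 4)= (0 16 5 14 11 2 12 8)(1 9 18 13 3 7 10 4)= [16, 9, 12, 7, 1, 14, 6, 10, 0, 18, 4, 2, 8, 3, 11, 15, 5, 17, 13]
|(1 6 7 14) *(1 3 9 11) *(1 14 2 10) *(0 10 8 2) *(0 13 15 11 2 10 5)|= |(0 5)(1 6 7 13 15 11 14 3 9 2 8 10)|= 12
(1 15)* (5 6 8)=(1 15)(5 6 8)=[0, 15, 2, 3, 4, 6, 8, 7, 5, 9, 10, 11, 12, 13, 14, 1]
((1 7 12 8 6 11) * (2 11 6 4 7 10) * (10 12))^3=(1 4 2 12 7 11 8 10)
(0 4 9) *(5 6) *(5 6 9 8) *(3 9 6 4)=(0 3 9)(4 8 5 6)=[3, 1, 2, 9, 8, 6, 4, 7, 5, 0]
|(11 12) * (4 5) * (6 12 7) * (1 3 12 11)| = 6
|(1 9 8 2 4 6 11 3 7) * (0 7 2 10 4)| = 11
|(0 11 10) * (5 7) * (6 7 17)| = |(0 11 10)(5 17 6 7)| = 12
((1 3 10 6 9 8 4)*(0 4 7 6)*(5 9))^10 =((0 4 1 3 10)(5 9 8 7 6))^10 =(10)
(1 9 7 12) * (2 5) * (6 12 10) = (1 9 7 10 6 12)(2 5) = [0, 9, 5, 3, 4, 2, 12, 10, 8, 7, 6, 11, 1]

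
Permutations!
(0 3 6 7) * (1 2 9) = (0 3 6 7)(1 2 9) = [3, 2, 9, 6, 4, 5, 7, 0, 8, 1]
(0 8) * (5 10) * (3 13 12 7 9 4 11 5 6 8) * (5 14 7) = [3, 1, 2, 13, 11, 10, 8, 9, 0, 4, 6, 14, 5, 12, 7] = (0 3 13 12 5 10 6 8)(4 11 14 7 9)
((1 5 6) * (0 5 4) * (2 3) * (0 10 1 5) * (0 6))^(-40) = (0 5 6)(1 10 4)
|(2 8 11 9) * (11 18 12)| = 6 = |(2 8 18 12 11 9)|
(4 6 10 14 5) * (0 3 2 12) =(0 3 2 12)(4 6 10 14 5) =[3, 1, 12, 2, 6, 4, 10, 7, 8, 9, 14, 11, 0, 13, 5]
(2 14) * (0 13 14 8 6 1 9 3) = [13, 9, 8, 0, 4, 5, 1, 7, 6, 3, 10, 11, 12, 14, 2] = (0 13 14 2 8 6 1 9 3)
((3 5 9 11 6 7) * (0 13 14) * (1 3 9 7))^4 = (0 13 14)(1 9 3 11 5 6 7)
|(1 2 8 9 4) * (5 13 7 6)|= 20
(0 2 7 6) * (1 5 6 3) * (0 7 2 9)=(0 9)(1 5 6 7 3)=[9, 5, 2, 1, 4, 6, 7, 3, 8, 0]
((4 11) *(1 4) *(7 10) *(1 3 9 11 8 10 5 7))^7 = (1 10 8 4)(3 9 11)(5 7)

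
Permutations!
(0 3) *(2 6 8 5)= (0 3)(2 6 8 5)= [3, 1, 6, 0, 4, 2, 8, 7, 5]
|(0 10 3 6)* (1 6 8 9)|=|(0 10 3 8 9 1 6)|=7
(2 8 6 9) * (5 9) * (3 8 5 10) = (2 5 9)(3 8 6 10) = [0, 1, 5, 8, 4, 9, 10, 7, 6, 2, 3]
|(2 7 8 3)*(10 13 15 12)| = |(2 7 8 3)(10 13 15 12)| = 4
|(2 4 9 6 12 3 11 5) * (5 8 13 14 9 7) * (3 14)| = |(2 4 7 5)(3 11 8 13)(6 12 14 9)| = 4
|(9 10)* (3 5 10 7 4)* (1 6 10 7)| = 4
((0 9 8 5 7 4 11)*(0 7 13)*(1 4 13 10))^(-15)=(0 1)(4 9)(5 7)(8 11)(10 13)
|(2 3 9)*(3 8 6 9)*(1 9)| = 5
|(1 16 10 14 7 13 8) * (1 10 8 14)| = |(1 16 8 10)(7 13 14)| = 12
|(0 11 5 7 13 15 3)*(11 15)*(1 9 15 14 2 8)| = 8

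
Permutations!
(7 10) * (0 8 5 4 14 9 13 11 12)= [8, 1, 2, 3, 14, 4, 6, 10, 5, 13, 7, 12, 0, 11, 9]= (0 8 5 4 14 9 13 11 12)(7 10)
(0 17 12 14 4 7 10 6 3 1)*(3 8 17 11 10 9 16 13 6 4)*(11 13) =[13, 0, 2, 1, 7, 5, 8, 9, 17, 16, 4, 10, 14, 6, 3, 15, 11, 12] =(0 13 6 8 17 12 14 3 1)(4 7 9 16 11 10)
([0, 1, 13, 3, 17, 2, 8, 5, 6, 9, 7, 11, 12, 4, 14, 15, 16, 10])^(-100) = (2 7 17 13 5 10 4)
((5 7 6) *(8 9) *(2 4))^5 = ((2 4)(5 7 6)(8 9))^5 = (2 4)(5 6 7)(8 9)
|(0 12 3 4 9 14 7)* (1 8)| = 14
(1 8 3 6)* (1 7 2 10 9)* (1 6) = (1 8 3)(2 10 9 6 7) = [0, 8, 10, 1, 4, 5, 7, 2, 3, 6, 9]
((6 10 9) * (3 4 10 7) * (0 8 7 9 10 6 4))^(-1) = (10)(0 3 7 8)(4 9 6)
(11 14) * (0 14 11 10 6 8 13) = (0 14 10 6 8 13) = [14, 1, 2, 3, 4, 5, 8, 7, 13, 9, 6, 11, 12, 0, 10]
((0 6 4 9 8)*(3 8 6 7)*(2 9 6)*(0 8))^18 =(9)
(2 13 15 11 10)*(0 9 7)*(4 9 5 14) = (0 5 14 4 9 7)(2 13 15 11 10) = [5, 1, 13, 3, 9, 14, 6, 0, 8, 7, 2, 10, 12, 15, 4, 11]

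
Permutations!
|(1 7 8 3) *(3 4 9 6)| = |(1 7 8 4 9 6 3)| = 7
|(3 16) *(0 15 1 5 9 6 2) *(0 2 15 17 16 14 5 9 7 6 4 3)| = 9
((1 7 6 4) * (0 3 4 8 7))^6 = (8)(0 4)(1 3)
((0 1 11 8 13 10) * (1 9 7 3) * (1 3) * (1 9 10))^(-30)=((0 10)(1 11 8 13)(7 9))^(-30)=(1 8)(11 13)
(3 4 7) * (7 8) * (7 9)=(3 4 8 9 7)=[0, 1, 2, 4, 8, 5, 6, 3, 9, 7]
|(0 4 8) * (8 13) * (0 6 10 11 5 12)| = |(0 4 13 8 6 10 11 5 12)| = 9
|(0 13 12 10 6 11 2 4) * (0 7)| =9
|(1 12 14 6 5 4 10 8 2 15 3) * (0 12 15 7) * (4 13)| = |(0 12 14 6 5 13 4 10 8 2 7)(1 15 3)| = 33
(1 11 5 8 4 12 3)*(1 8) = (1 11 5)(3 8 4 12) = [0, 11, 2, 8, 12, 1, 6, 7, 4, 9, 10, 5, 3]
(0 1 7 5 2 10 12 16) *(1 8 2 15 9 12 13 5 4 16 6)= (0 8 2 10 13 5 15 9 12 6 1 7 4 16)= [8, 7, 10, 3, 16, 15, 1, 4, 2, 12, 13, 11, 6, 5, 14, 9, 0]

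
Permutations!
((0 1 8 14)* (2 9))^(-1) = ((0 1 8 14)(2 9))^(-1) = (0 14 8 1)(2 9)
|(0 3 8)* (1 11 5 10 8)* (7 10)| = |(0 3 1 11 5 7 10 8)| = 8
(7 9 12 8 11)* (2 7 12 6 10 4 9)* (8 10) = (2 7)(4 9 6 8 11 12 10) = [0, 1, 7, 3, 9, 5, 8, 2, 11, 6, 4, 12, 10]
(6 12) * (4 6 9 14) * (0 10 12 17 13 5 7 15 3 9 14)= (0 10 12 14 4 6 17 13 5 7 15 3 9)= [10, 1, 2, 9, 6, 7, 17, 15, 8, 0, 12, 11, 14, 5, 4, 3, 16, 13]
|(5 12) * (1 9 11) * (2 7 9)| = 10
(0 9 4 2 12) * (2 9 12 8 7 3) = (0 12)(2 8 7 3)(4 9) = [12, 1, 8, 2, 9, 5, 6, 3, 7, 4, 10, 11, 0]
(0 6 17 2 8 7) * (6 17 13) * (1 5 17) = (0 1 5 17 2 8 7)(6 13) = [1, 5, 8, 3, 4, 17, 13, 0, 7, 9, 10, 11, 12, 6, 14, 15, 16, 2]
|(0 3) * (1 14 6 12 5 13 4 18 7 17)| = 10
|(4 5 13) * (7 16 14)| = |(4 5 13)(7 16 14)| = 3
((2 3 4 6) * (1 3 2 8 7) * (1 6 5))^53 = ((1 3 4 5)(6 8 7))^53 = (1 3 4 5)(6 7 8)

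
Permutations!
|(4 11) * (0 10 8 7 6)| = |(0 10 8 7 6)(4 11)| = 10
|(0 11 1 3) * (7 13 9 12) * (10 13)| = |(0 11 1 3)(7 10 13 9 12)| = 20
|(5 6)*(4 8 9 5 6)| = |(4 8 9 5)| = 4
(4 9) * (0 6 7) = [6, 1, 2, 3, 9, 5, 7, 0, 8, 4] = (0 6 7)(4 9)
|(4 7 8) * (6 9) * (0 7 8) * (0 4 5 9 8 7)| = |(4 7)(5 9 6 8)| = 4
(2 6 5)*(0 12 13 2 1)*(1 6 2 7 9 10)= [12, 0, 2, 3, 4, 6, 5, 9, 8, 10, 1, 11, 13, 7]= (0 12 13 7 9 10 1)(5 6)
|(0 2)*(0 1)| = |(0 2 1)| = 3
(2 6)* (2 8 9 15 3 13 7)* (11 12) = (2 6 8 9 15 3 13 7)(11 12) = [0, 1, 6, 13, 4, 5, 8, 2, 9, 15, 10, 12, 11, 7, 14, 3]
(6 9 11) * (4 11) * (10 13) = [0, 1, 2, 3, 11, 5, 9, 7, 8, 4, 13, 6, 12, 10] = (4 11 6 9)(10 13)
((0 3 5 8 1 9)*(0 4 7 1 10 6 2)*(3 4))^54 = (0 2 6 10 8 5 3 9 1 7 4)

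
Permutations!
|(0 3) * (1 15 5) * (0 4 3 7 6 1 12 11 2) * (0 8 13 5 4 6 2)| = 40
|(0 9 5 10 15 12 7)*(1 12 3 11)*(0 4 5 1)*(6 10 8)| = |(0 9 1 12 7 4 5 8 6 10 15 3 11)| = 13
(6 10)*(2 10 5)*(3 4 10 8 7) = (2 8 7 3 4 10 6 5) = [0, 1, 8, 4, 10, 2, 5, 3, 7, 9, 6]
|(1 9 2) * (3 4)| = |(1 9 2)(3 4)| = 6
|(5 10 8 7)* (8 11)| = |(5 10 11 8 7)| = 5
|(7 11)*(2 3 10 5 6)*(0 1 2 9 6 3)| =|(0 1 2)(3 10 5)(6 9)(7 11)| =6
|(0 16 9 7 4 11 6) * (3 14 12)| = 21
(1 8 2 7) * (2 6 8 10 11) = (1 10 11 2 7)(6 8) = [0, 10, 7, 3, 4, 5, 8, 1, 6, 9, 11, 2]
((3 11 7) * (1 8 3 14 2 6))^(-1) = (1 6 2 14 7 11 3 8)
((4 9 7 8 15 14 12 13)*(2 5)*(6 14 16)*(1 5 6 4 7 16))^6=((1 5 2 6 14 12 13 7 8 15)(4 9 16))^6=(16)(1 13 2 8 14)(5 7 6 15 12)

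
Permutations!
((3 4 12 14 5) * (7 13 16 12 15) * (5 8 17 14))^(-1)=((3 4 15 7 13 16 12 5)(8 17 14))^(-1)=(3 5 12 16 13 7 15 4)(8 14 17)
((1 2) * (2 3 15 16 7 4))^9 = ((1 3 15 16 7 4 2))^9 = (1 15 7 2 3 16 4)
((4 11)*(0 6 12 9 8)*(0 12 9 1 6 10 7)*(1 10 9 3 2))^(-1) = (0 7 10 12 8 9)(1 2 3 6)(4 11)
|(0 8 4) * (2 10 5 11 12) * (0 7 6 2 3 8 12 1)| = 12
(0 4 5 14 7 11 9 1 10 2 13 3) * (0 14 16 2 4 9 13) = (0 9 1 10 4 5 16 2)(3 14 7 11 13) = [9, 10, 0, 14, 5, 16, 6, 11, 8, 1, 4, 13, 12, 3, 7, 15, 2]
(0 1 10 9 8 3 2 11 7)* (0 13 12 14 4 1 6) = (0 6)(1 10 9 8 3 2 11 7 13 12 14 4) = [6, 10, 11, 2, 1, 5, 0, 13, 3, 8, 9, 7, 14, 12, 4]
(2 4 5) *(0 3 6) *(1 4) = (0 3 6)(1 4 5 2) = [3, 4, 1, 6, 5, 2, 0]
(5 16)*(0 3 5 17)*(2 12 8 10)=[3, 1, 12, 5, 4, 16, 6, 7, 10, 9, 2, 11, 8, 13, 14, 15, 17, 0]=(0 3 5 16 17)(2 12 8 10)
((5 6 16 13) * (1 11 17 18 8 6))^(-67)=(1 6 11 16 17 13 18 5 8)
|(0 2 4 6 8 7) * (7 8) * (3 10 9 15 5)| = 5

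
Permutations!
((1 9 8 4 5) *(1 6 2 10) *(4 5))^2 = (1 8 6 10 9 5 2)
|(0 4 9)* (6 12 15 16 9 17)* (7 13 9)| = |(0 4 17 6 12 15 16 7 13 9)| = 10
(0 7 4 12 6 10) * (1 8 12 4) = (0 7 1 8 12 6 10) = [7, 8, 2, 3, 4, 5, 10, 1, 12, 9, 0, 11, 6]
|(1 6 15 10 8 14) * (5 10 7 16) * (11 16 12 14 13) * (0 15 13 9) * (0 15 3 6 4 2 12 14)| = |(0 3 6 13 11 16 5 10 8 9 15 7 14 1 4 2 12)| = 17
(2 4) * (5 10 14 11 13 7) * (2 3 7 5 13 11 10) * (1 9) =(1 9)(2 4 3 7 13 5)(10 14) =[0, 9, 4, 7, 3, 2, 6, 13, 8, 1, 14, 11, 12, 5, 10]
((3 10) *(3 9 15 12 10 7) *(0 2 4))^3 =(3 7)(9 10 12 15)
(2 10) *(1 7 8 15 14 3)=[0, 7, 10, 1, 4, 5, 6, 8, 15, 9, 2, 11, 12, 13, 3, 14]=(1 7 8 15 14 3)(2 10)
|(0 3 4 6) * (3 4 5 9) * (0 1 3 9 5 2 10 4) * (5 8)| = |(1 3 2 10 4 6)(5 8)| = 6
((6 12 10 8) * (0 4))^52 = (12) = ((0 4)(6 12 10 8))^52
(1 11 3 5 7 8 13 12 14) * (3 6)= (1 11 6 3 5 7 8 13 12 14)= [0, 11, 2, 5, 4, 7, 3, 8, 13, 9, 10, 6, 14, 12, 1]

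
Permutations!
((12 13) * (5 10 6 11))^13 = ((5 10 6 11)(12 13))^13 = (5 10 6 11)(12 13)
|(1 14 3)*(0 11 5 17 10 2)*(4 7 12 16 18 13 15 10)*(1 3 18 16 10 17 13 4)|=14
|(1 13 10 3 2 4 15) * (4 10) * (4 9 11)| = 6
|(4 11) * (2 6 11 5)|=|(2 6 11 4 5)|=5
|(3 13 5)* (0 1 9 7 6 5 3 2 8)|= |(0 1 9 7 6 5 2 8)(3 13)|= 8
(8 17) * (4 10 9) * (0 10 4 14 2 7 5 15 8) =(0 10 9 14 2 7 5 15 8 17) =[10, 1, 7, 3, 4, 15, 6, 5, 17, 14, 9, 11, 12, 13, 2, 8, 16, 0]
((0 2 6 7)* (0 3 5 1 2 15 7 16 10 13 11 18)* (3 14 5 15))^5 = (0 5 10 3 1 13 15 2 11 7 6 18 14 16)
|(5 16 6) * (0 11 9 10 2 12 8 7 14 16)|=12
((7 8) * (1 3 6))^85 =(1 3 6)(7 8)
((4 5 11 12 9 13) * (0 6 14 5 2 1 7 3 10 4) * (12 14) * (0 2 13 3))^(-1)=((0 6 12 9 3 10 4 13 2 1 7)(5 11 14))^(-1)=(0 7 1 2 13 4 10 3 9 12 6)(5 14 11)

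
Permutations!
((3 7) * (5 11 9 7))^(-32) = ((3 5 11 9 7))^(-32) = (3 9 5 7 11)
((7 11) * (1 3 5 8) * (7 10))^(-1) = ((1 3 5 8)(7 11 10))^(-1) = (1 8 5 3)(7 10 11)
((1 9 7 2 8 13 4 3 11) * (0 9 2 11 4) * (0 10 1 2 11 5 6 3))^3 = (0 5 4 7 3 9 6)(1 8)(2 10)(11 13)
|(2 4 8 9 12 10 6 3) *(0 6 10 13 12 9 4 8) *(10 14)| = 6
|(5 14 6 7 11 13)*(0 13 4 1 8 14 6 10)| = 11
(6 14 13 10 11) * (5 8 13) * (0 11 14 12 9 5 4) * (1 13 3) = (0 11 6 12 9 5 8 3 1 13 10 14 4) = [11, 13, 2, 1, 0, 8, 12, 7, 3, 5, 14, 6, 9, 10, 4]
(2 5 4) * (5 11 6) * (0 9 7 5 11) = (0 9 7 5 4 2)(6 11) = [9, 1, 0, 3, 2, 4, 11, 5, 8, 7, 10, 6]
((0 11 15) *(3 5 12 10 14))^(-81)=((0 11 15)(3 5 12 10 14))^(-81)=(15)(3 14 10 12 5)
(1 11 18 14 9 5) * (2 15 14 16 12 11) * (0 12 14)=(0 12 11 18 16 14 9 5 1 2 15)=[12, 2, 15, 3, 4, 1, 6, 7, 8, 5, 10, 18, 11, 13, 9, 0, 14, 17, 16]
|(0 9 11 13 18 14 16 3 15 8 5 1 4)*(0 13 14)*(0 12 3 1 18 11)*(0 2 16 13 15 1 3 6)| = 39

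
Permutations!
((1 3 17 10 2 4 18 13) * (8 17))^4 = ((1 3 8 17 10 2 4 18 13))^4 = (1 10 13 17 18 8 4 3 2)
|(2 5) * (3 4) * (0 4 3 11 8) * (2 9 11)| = 7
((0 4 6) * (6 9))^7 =((0 4 9 6))^7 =(0 6 9 4)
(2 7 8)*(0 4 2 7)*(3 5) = (0 4 2)(3 5)(7 8) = [4, 1, 0, 5, 2, 3, 6, 8, 7]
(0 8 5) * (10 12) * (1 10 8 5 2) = [5, 10, 1, 3, 4, 0, 6, 7, 2, 9, 12, 11, 8] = (0 5)(1 10 12 8 2)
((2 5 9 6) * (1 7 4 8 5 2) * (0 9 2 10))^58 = ((0 9 6 1 7 4 8 5 2 10))^58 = (0 2 8 7 6)(1 9 10 5 4)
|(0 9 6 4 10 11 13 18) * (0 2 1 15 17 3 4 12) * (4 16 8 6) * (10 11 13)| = |(0 9 4 11 10 13 18 2 1 15 17 3 16 8 6 12)| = 16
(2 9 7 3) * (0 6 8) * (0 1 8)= (0 6)(1 8)(2 9 7 3)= [6, 8, 9, 2, 4, 5, 0, 3, 1, 7]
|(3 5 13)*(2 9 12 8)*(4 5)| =|(2 9 12 8)(3 4 5 13)| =4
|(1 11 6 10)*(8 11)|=5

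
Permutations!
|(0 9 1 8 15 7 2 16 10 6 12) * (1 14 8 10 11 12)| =|(0 9 14 8 15 7 2 16 11 12)(1 10 6)| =30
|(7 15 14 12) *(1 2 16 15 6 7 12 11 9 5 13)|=|(1 2 16 15 14 11 9 5 13)(6 7)|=18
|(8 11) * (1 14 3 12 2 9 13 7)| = |(1 14 3 12 2 9 13 7)(8 11)| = 8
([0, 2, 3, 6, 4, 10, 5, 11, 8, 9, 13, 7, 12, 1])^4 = (1 5 2 10 3 13 6)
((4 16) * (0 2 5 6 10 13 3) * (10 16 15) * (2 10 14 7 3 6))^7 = (0 14 16 10 7 4 13 3 15 6)(2 5)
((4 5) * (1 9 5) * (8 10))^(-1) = ((1 9 5 4)(8 10))^(-1) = (1 4 5 9)(8 10)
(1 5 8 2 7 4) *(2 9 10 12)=(1 5 8 9 10 12 2 7 4)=[0, 5, 7, 3, 1, 8, 6, 4, 9, 10, 12, 11, 2]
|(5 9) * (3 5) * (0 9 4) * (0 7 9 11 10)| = 15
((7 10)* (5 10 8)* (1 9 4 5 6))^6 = (1 8 10 4)(5 9 6 7)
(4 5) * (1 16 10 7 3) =(1 16 10 7 3)(4 5) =[0, 16, 2, 1, 5, 4, 6, 3, 8, 9, 7, 11, 12, 13, 14, 15, 10]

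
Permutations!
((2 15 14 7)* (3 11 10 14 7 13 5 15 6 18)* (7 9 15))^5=(2 10)(3 5)(6 14)(7 11)(9 15)(13 18)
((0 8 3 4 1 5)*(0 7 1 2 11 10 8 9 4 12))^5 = (0 10 9 8 4 3 2 12 11)(1 7 5)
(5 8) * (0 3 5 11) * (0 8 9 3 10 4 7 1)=(0 10 4 7 1)(3 5 9)(8 11)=[10, 0, 2, 5, 7, 9, 6, 1, 11, 3, 4, 8]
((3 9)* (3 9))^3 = ((9))^3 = (9)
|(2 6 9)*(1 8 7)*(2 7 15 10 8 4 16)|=|(1 4 16 2 6 9 7)(8 15 10)|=21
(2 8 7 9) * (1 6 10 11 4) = (1 6 10 11 4)(2 8 7 9) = [0, 6, 8, 3, 1, 5, 10, 9, 7, 2, 11, 4]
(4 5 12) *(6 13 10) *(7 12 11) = [0, 1, 2, 3, 5, 11, 13, 12, 8, 9, 6, 7, 4, 10] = (4 5 11 7 12)(6 13 10)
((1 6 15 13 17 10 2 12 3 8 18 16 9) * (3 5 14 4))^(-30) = ((1 6 15 13 17 10 2 12 5 14 4 3 8 18 16 9))^(-30) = (1 15 17 2 5 4 8 16)(3 18 9 6 13 10 12 14)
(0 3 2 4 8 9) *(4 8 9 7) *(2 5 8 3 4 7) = [4, 1, 3, 5, 9, 8, 6, 7, 2, 0] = (0 4 9)(2 3 5 8)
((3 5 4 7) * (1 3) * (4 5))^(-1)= ((1 3 4 7))^(-1)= (1 7 4 3)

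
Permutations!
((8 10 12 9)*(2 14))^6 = (14)(8 12)(9 10) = ((2 14)(8 10 12 9))^6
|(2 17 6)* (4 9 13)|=3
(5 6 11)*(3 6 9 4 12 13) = [0, 1, 2, 6, 12, 9, 11, 7, 8, 4, 10, 5, 13, 3] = (3 6 11 5 9 4 12 13)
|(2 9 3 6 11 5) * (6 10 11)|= |(2 9 3 10 11 5)|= 6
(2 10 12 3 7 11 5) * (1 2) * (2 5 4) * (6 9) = (1 5)(2 10 12 3 7 11 4)(6 9) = [0, 5, 10, 7, 2, 1, 9, 11, 8, 6, 12, 4, 3]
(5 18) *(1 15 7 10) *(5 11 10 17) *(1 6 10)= (1 15 7 17 5 18 11)(6 10)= [0, 15, 2, 3, 4, 18, 10, 17, 8, 9, 6, 1, 12, 13, 14, 7, 16, 5, 11]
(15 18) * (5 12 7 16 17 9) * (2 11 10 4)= (2 11 10 4)(5 12 7 16 17 9)(15 18)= [0, 1, 11, 3, 2, 12, 6, 16, 8, 5, 4, 10, 7, 13, 14, 18, 17, 9, 15]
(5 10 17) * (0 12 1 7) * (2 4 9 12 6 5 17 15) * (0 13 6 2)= (17)(0 2 4 9 12 1 7 13 6 5 10 15)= [2, 7, 4, 3, 9, 10, 5, 13, 8, 12, 15, 11, 1, 6, 14, 0, 16, 17]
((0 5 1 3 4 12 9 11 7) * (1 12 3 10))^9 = (0 9)(1 10)(3 4)(5 11)(7 12) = ((0 5 12 9 11 7)(1 10)(3 4))^9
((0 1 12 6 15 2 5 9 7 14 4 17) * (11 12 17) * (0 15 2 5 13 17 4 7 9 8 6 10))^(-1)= (0 10 12 11 4 1)(2 6 8 5 15 17 13)(7 14)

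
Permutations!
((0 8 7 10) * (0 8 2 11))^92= (0 11 2)(7 8 10)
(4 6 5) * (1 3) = (1 3)(4 6 5) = [0, 3, 2, 1, 6, 4, 5]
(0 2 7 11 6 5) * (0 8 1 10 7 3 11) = (0 2 3 11 6 5 8 1 10 7) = [2, 10, 3, 11, 4, 8, 5, 0, 1, 9, 7, 6]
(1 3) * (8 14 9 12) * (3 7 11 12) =(1 7 11 12 8 14 9 3) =[0, 7, 2, 1, 4, 5, 6, 11, 14, 3, 10, 12, 8, 13, 9]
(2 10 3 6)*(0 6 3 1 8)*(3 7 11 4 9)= [6, 8, 10, 7, 9, 5, 2, 11, 0, 3, 1, 4]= (0 6 2 10 1 8)(3 7 11 4 9)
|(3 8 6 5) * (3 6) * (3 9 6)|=|(3 8 9 6 5)|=5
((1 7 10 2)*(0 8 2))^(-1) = (0 10 7 1 2 8)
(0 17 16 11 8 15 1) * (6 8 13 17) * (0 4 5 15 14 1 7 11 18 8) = (0 6)(1 4 5 15 7 11 13 17 16 18 8 14) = [6, 4, 2, 3, 5, 15, 0, 11, 14, 9, 10, 13, 12, 17, 1, 7, 18, 16, 8]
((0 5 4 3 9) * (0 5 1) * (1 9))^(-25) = (0 1 3 4 5 9)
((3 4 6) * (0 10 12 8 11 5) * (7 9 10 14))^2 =((0 14 7 9 10 12 8 11 5)(3 4 6))^2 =(0 7 10 8 5 14 9 12 11)(3 6 4)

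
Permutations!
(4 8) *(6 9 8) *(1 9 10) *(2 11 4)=[0, 9, 11, 3, 6, 5, 10, 7, 2, 8, 1, 4]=(1 9 8 2 11 4 6 10)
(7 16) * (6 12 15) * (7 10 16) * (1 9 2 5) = (1 9 2 5)(6 12 15)(10 16) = [0, 9, 5, 3, 4, 1, 12, 7, 8, 2, 16, 11, 15, 13, 14, 6, 10]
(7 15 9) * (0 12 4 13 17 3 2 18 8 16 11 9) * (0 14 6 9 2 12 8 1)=[8, 0, 18, 12, 13, 5, 9, 15, 16, 7, 10, 2, 4, 17, 6, 14, 11, 3, 1]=(0 8 16 11 2 18 1)(3 12 4 13 17)(6 9 7 15 14)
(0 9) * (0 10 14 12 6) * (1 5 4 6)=(0 9 10 14 12 1 5 4 6)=[9, 5, 2, 3, 6, 4, 0, 7, 8, 10, 14, 11, 1, 13, 12]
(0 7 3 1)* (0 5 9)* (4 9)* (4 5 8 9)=(0 7 3 1 8 9)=[7, 8, 2, 1, 4, 5, 6, 3, 9, 0]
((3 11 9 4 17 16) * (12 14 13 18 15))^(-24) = (12 14 13 18 15)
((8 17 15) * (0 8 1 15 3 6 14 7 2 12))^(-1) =(0 12 2 7 14 6 3 17 8)(1 15) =((0 8 17 3 6 14 7 2 12)(1 15))^(-1)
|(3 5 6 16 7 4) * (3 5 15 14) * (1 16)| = |(1 16 7 4 5 6)(3 15 14)| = 6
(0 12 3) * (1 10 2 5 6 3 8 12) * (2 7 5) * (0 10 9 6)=(0 1 9 6 3 10 7 5)(8 12)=[1, 9, 2, 10, 4, 0, 3, 5, 12, 6, 7, 11, 8]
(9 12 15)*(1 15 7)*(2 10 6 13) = (1 15 9 12 7)(2 10 6 13) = [0, 15, 10, 3, 4, 5, 13, 1, 8, 12, 6, 11, 7, 2, 14, 9]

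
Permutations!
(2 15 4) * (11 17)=(2 15 4)(11 17)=[0, 1, 15, 3, 2, 5, 6, 7, 8, 9, 10, 17, 12, 13, 14, 4, 16, 11]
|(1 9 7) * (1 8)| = |(1 9 7 8)| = 4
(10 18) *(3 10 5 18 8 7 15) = (3 10 8 7 15)(5 18) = [0, 1, 2, 10, 4, 18, 6, 15, 7, 9, 8, 11, 12, 13, 14, 3, 16, 17, 5]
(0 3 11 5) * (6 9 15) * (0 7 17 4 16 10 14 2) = (0 3 11 5 7 17 4 16 10 14 2)(6 9 15) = [3, 1, 0, 11, 16, 7, 9, 17, 8, 15, 14, 5, 12, 13, 2, 6, 10, 4]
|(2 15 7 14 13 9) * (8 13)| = 7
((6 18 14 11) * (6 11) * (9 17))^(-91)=((6 18 14)(9 17))^(-91)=(6 14 18)(9 17)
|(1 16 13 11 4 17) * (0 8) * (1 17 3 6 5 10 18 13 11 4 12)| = 28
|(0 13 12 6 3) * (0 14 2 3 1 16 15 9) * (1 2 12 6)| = 11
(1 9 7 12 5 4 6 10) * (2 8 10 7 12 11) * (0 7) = (0 7 11 2 8 10 1 9 12 5 4 6) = [7, 9, 8, 3, 6, 4, 0, 11, 10, 12, 1, 2, 5]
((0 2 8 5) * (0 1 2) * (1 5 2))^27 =(2 8)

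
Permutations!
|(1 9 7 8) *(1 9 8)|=|(1 8 9 7)|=4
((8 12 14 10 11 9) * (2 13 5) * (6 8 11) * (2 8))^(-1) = (2 6 10 14 12 8 5 13)(9 11)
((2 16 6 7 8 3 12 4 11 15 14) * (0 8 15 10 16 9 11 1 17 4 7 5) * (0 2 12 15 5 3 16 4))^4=(0 3 7 11 17 6 12 9 1 16 14 2 4 8 15 5 10)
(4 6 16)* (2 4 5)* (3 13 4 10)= (2 10 3 13 4 6 16 5)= [0, 1, 10, 13, 6, 2, 16, 7, 8, 9, 3, 11, 12, 4, 14, 15, 5]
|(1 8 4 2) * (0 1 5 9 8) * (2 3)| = 6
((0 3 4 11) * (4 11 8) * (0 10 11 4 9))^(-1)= (0 9 8 4 3)(10 11)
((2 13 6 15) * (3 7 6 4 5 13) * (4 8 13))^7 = ((2 3 7 6 15)(4 5)(8 13))^7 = (2 7 15 3 6)(4 5)(8 13)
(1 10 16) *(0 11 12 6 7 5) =(0 11 12 6 7 5)(1 10 16) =[11, 10, 2, 3, 4, 0, 7, 5, 8, 9, 16, 12, 6, 13, 14, 15, 1]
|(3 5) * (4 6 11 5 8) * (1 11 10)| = 8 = |(1 11 5 3 8 4 6 10)|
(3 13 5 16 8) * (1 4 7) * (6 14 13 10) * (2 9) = (1 4 7)(2 9)(3 10 6 14 13 5 16 8) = [0, 4, 9, 10, 7, 16, 14, 1, 3, 2, 6, 11, 12, 5, 13, 15, 8]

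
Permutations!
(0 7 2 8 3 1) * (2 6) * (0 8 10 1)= (0 7 6 2 10 1 8 3)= [7, 8, 10, 0, 4, 5, 2, 6, 3, 9, 1]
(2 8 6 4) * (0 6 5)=(0 6 4 2 8 5)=[6, 1, 8, 3, 2, 0, 4, 7, 5]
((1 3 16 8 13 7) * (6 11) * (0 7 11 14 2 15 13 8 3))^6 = (16)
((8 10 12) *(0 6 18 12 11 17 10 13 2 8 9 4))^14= ((0 6 18 12 9 4)(2 8 13)(10 11 17))^14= (0 18 9)(2 13 8)(4 6 12)(10 17 11)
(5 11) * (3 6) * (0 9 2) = (0 9 2)(3 6)(5 11) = [9, 1, 0, 6, 4, 11, 3, 7, 8, 2, 10, 5]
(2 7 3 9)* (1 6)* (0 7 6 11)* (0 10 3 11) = [7, 0, 6, 9, 4, 5, 1, 11, 8, 2, 3, 10] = (0 7 11 10 3 9 2 6 1)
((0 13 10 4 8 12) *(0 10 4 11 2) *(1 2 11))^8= ((0 13 4 8 12 10 1 2))^8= (13)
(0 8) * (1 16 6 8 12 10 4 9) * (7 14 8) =[12, 16, 2, 3, 9, 5, 7, 14, 0, 1, 4, 11, 10, 13, 8, 15, 6] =(0 12 10 4 9 1 16 6 7 14 8)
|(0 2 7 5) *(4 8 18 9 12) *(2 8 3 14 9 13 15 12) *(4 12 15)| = |(0 8 18 13 4 3 14 9 2 7 5)| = 11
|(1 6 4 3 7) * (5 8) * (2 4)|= |(1 6 2 4 3 7)(5 8)|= 6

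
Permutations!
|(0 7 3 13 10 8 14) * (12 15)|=14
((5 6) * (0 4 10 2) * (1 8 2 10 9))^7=((10)(0 4 9 1 8 2)(5 6))^7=(10)(0 4 9 1 8 2)(5 6)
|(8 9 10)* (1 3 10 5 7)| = 7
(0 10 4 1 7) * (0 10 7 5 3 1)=(0 7 10 4)(1 5 3)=[7, 5, 2, 1, 0, 3, 6, 10, 8, 9, 4]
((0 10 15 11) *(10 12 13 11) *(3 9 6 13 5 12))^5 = (0 11 13 6 9 3)(5 12)(10 15)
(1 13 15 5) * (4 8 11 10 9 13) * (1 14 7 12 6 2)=(1 4 8 11 10 9 13 15 5 14 7 12 6 2)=[0, 4, 1, 3, 8, 14, 2, 12, 11, 13, 9, 10, 6, 15, 7, 5]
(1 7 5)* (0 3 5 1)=(0 3 5)(1 7)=[3, 7, 2, 5, 4, 0, 6, 1]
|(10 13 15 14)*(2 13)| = |(2 13 15 14 10)| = 5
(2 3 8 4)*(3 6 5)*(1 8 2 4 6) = [0, 8, 1, 2, 4, 3, 5, 7, 6] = (1 8 6 5 3 2)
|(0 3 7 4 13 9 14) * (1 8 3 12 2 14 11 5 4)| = 20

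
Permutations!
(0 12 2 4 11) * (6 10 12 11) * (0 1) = [11, 0, 4, 3, 6, 5, 10, 7, 8, 9, 12, 1, 2] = (0 11 1)(2 4 6 10 12)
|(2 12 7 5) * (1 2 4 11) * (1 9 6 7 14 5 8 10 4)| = 35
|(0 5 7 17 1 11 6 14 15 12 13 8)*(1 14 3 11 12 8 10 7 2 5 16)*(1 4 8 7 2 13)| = |(0 16 4 8)(1 12)(2 5 13 10)(3 11 6)(7 17 14 15)| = 12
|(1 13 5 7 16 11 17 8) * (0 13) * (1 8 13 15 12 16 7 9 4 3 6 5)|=|(0 15 12 16 11 17 13 1)(3 6 5 9 4)|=40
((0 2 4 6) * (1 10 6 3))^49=(10)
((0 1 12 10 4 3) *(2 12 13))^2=(0 13 12 4)(1 2 10 3)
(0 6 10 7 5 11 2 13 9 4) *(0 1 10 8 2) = (0 6 8 2 13 9 4 1 10 7 5 11) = [6, 10, 13, 3, 1, 11, 8, 5, 2, 4, 7, 0, 12, 9]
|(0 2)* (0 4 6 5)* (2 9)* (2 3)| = |(0 9 3 2 4 6 5)| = 7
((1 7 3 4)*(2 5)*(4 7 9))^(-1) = ((1 9 4)(2 5)(3 7))^(-1) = (1 4 9)(2 5)(3 7)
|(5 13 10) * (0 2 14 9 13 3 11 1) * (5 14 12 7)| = 8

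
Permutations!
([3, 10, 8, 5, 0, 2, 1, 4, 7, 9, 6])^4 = [8, 10, 0, 7, 2, 4, 1, 5, 3, 9, 6]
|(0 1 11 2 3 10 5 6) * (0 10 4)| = 6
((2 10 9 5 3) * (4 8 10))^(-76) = (2 4 8 10 9 5 3)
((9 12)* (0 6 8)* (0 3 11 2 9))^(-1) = ((0 6 8 3 11 2 9 12))^(-1) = (0 12 9 2 11 3 8 6)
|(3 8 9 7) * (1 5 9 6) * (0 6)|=|(0 6 1 5 9 7 3 8)|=8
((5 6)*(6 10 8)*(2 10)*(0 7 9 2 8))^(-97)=((0 7 9 2 10)(5 8 6))^(-97)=(0 2 7 10 9)(5 6 8)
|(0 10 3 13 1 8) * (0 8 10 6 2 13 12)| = 8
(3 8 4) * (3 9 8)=(4 9 8)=[0, 1, 2, 3, 9, 5, 6, 7, 4, 8]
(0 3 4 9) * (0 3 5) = (0 5)(3 4 9) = [5, 1, 2, 4, 9, 0, 6, 7, 8, 3]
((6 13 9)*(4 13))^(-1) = (4 6 9 13)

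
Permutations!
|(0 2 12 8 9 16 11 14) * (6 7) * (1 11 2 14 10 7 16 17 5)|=12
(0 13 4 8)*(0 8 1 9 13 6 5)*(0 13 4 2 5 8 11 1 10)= (0 6 8 11 1 9 4 10)(2 5 13)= [6, 9, 5, 3, 10, 13, 8, 7, 11, 4, 0, 1, 12, 2]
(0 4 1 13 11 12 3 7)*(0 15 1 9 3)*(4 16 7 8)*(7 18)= (0 16 18 7 15 1 13 11 12)(3 8 4 9)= [16, 13, 2, 8, 9, 5, 6, 15, 4, 3, 10, 12, 0, 11, 14, 1, 18, 17, 7]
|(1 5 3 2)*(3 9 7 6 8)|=|(1 5 9 7 6 8 3 2)|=8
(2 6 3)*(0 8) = (0 8)(2 6 3) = [8, 1, 6, 2, 4, 5, 3, 7, 0]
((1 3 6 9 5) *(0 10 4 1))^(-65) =(0 5 9 6 3 1 4 10)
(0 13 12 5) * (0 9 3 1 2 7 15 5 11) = (0 13 12 11)(1 2 7 15 5 9 3) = [13, 2, 7, 1, 4, 9, 6, 15, 8, 3, 10, 0, 11, 12, 14, 5]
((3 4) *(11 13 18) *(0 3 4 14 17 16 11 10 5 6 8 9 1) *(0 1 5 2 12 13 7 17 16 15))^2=(0 14 11 17)(2 13 10 12 18)(3 16 7 15)(5 8)(6 9)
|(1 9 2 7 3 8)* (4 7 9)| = |(1 4 7 3 8)(2 9)| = 10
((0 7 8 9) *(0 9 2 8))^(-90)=(9)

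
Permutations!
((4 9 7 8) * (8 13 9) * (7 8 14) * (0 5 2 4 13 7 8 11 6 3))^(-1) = ((0 5 2 4 14 8 13 9 11 6 3))^(-1) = (0 3 6 11 9 13 8 14 4 2 5)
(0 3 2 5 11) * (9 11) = (0 3 2 5 9 11) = [3, 1, 5, 2, 4, 9, 6, 7, 8, 11, 10, 0]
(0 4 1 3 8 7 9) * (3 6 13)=(0 4 1 6 13 3 8 7 9)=[4, 6, 2, 8, 1, 5, 13, 9, 7, 0, 10, 11, 12, 3]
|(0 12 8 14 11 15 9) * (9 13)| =8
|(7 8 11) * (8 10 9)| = 5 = |(7 10 9 8 11)|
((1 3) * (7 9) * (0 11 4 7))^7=((0 11 4 7 9)(1 3))^7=(0 4 9 11 7)(1 3)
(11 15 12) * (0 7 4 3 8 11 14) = (0 7 4 3 8 11 15 12 14) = [7, 1, 2, 8, 3, 5, 6, 4, 11, 9, 10, 15, 14, 13, 0, 12]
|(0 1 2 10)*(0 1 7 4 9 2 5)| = |(0 7 4 9 2 10 1 5)| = 8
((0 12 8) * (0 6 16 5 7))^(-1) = (0 7 5 16 6 8 12)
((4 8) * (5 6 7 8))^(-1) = ((4 5 6 7 8))^(-1) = (4 8 7 6 5)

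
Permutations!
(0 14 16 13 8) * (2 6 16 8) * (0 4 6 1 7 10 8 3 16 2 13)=(0 14 3 16)(1 7 10 8 4 6 2)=[14, 7, 1, 16, 6, 5, 2, 10, 4, 9, 8, 11, 12, 13, 3, 15, 0]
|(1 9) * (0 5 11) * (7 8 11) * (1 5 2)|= |(0 2 1 9 5 7 8 11)|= 8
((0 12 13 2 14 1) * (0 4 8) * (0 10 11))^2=((0 12 13 2 14 1 4 8 10 11))^2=(0 13 14 4 10)(1 8 11 12 2)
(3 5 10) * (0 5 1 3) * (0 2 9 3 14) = (0 5 10 2 9 3 1 14) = [5, 14, 9, 1, 4, 10, 6, 7, 8, 3, 2, 11, 12, 13, 0]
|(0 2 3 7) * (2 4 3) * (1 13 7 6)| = 7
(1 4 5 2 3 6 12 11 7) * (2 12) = (1 4 5 12 11 7)(2 3 6) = [0, 4, 3, 6, 5, 12, 2, 1, 8, 9, 10, 7, 11]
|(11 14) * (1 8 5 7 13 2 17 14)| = 9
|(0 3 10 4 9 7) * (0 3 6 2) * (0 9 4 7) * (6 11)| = |(0 11 6 2 9)(3 10 7)| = 15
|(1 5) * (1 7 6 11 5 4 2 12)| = 4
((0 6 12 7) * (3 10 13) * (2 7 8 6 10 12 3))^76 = (0 10 13 2 7)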